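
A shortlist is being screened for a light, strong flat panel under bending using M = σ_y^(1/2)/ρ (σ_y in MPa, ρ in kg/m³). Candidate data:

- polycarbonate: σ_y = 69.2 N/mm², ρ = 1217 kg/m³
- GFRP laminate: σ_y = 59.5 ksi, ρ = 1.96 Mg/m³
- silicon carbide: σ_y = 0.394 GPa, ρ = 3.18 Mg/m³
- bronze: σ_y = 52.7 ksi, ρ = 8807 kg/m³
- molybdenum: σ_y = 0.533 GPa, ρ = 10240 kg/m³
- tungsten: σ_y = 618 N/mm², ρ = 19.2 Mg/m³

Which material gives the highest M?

GFRP laminate

After converting to SI:
  polycarbonate: σ_y = 69.20 MPa, ρ = 1217 kg/m³
  GFRP laminate: σ_y = 410.2 MPa, ρ = 1960 kg/m³
  silicon carbide: σ_y = 394.0 MPa, ρ = 3180 kg/m³
  bronze: σ_y = 363.4 MPa, ρ = 8807 kg/m³
  molybdenum: σ_y = 533.0 MPa, ρ = 10240 kg/m³
  tungsten: σ_y = 618.0 MPa, ρ = 19200 kg/m³
  GFRP laminate: M = 10.3×10⁻³
  polycarbonate: M = 6.84×10⁻³
  silicon carbide: M = 6.24×10⁻³
  molybdenum: M = 2.25×10⁻³
  bronze: M = 2.16×10⁻³
  tungsten: M = 1.29×10⁻³
The maximum is for GFRP laminate.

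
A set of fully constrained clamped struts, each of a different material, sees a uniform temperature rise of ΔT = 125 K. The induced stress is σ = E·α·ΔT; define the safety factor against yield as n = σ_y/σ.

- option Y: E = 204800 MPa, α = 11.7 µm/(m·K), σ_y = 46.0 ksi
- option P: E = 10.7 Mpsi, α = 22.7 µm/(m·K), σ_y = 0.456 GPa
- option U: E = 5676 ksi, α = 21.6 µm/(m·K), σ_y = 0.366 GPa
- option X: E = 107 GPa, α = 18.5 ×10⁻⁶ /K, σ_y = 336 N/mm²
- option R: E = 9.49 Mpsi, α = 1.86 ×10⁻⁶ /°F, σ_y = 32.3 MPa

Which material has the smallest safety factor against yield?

option Y

In consistent units (E in GPa, α in ×10⁻⁶/K, σ_y in MPa):
  option Y: E = 204.8, α = 11.7, σ_y = 317.2 → σ = 300 MPa, n = 1.06
  option P: E = 73.77, α = 22.7, σ_y = 456.0 → σ = 209 MPa, n = 2.18
  option U: E = 39.13, α = 21.6, σ_y = 366.0 → σ = 106 MPa, n = 3.46
  option X: E = 107.0, α = 18.5, σ_y = 336.0 → σ = 247 MPa, n = 1.36
  option R: E = 65.43, α = 3.35, σ_y = 32.30 → σ = 27.4 MPa, n = 1.18
Smallest n: option Y with n = 1.06.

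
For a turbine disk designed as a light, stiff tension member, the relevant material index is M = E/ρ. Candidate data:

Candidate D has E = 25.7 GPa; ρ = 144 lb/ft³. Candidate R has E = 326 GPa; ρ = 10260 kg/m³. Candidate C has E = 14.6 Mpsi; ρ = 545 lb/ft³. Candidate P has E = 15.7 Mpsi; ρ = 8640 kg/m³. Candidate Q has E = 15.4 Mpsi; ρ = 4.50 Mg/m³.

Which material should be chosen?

candidate R

Convert each candidate to consistent units, then evaluate M:
  candidate D: E = 25.70 GPa, ρ = 2307 kg/m³
  candidate R: E = 326.0 GPa, ρ = 10260 kg/m³
  candidate C: E = 100.7 GPa, ρ = 8730 kg/m³
  candidate P: E = 108.2 GPa, ρ = 8640 kg/m³
  candidate Q: E = 106.2 GPa, ρ = 4500 kg/m³
  candidate R: M = 31.8 MN·m/kg
  candidate Q: M = 23.6 MN·m/kg
  candidate P: M = 12.5 MN·m/kg
  candidate C: M = 11.5 MN·m/kg
  candidate D: M = 11.1 MN·m/kg
The maximum is for candidate R.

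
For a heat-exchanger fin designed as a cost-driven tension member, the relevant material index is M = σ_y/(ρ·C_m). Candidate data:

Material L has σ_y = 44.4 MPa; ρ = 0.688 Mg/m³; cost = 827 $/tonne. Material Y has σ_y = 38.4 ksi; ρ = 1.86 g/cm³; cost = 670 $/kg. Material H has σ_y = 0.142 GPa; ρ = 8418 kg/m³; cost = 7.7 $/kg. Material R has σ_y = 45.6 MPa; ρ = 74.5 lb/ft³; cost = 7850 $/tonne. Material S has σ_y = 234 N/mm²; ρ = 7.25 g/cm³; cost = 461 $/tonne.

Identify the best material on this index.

material L

Normalizing units and computing the index:
  material L: σ_y = 44.40 MPa, ρ = 688.0 kg/m³, cost = 0.8270 $/kg
  material Y: σ_y = 264.8 MPa, ρ = 1860 kg/m³, cost = 670.0 $/kg
  material H: σ_y = 142.0 MPa, ρ = 8418 kg/m³, cost = 7.700 $/kg
  material R: σ_y = 45.60 MPa, ρ = 1193 kg/m³, cost = 7.850 $/kg
  material S: σ_y = 234.0 MPa, ρ = 7250 kg/m³, cost = 0.4610 $/kg
  material L: M = 78.0 kN·m per $
  material S: M = 70.0 kN·m per $
  material R: M = 4.87 kN·m per $
  material H: M = 2.19 kN·m per $
  material Y: M = 0.212 kN·m per $
Material L has the largest M.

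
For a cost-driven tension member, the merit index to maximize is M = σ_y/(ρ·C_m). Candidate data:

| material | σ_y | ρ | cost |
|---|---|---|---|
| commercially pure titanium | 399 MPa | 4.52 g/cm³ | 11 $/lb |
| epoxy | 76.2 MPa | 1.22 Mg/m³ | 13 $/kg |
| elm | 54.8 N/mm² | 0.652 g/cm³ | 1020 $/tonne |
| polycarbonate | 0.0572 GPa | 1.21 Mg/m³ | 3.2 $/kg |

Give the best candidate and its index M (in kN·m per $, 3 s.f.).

elm, M = 82.4 kN·m per $

After converting to SI:
  commercially pure titanium: σ_y = 399.0 MPa, ρ = 4520 kg/m³, cost = 24.25 $/kg
  epoxy: σ_y = 76.20 MPa, ρ = 1220 kg/m³, cost = 13.00 $/kg
  elm: σ_y = 54.80 MPa, ρ = 652.0 kg/m³, cost = 1.020 $/kg
  polycarbonate: σ_y = 57.20 MPa, ρ = 1210 kg/m³, cost = 3.200 $/kg
  elm: M = 82.4 kN·m per $
  polycarbonate: M = 14.8 kN·m per $
  epoxy: M = 4.80 kN·m per $
  commercially pure titanium: M = 3.64 kN·m per $
The maximum is for elm.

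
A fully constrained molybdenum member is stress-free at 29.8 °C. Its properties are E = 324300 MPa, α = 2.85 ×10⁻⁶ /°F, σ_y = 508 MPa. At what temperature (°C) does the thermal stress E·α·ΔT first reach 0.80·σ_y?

E = 324300 MPa = 324.3 GPa.
α = 2.85×10⁻⁶/°F × 9/5 = 5.13×10⁻⁶/K.
E·α·ΔT = 406.4 MPa ⇒ ΔT = 406.4 / (324.3×10³ × 5.13×10⁻⁶) = 244.3 K.
T = 29.8 + 244.3 = 274.1 °C.

274 °C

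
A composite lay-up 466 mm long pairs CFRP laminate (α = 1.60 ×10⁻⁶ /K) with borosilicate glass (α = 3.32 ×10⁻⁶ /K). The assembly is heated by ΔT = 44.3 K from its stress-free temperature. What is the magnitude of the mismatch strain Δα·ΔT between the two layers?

7.62×10⁻⁵

Δα = |1.60 − 3.32|×10⁻⁶/K = 1.72×10⁻⁶/K.
Mismatch strain = Δα·ΔT = 1.72×10⁻⁶ × 44.3 = 7.62×10⁻⁵.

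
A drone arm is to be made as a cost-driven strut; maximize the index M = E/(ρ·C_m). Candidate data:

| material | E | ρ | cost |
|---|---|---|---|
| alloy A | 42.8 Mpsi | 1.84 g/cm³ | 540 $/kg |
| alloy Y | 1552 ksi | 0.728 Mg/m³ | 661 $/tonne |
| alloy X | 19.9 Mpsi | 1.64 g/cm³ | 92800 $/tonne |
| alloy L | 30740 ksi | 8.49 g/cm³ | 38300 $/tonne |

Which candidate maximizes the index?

Convert each candidate to consistent units, then evaluate M:
  alloy A: E = 295.1 GPa, ρ = 1840 kg/m³, cost = 540.0 $/kg
  alloy Y: E = 10.70 GPa, ρ = 728.0 kg/m³, cost = 0.6610 $/kg
  alloy X: E = 137.2 GPa, ρ = 1640 kg/m³, cost = 92.80 $/kg
  alloy L: E = 211.9 GPa, ρ = 8490 kg/m³, cost = 38.30 $/kg
  alloy Y: M = 22.2 MN·m per $
  alloy X: M = 0.902 MN·m per $
  alloy L: M = 0.652 MN·m per $
  alloy A: M = 0.297 MN·m per $
Alloy Y has the largest M.

alloy Y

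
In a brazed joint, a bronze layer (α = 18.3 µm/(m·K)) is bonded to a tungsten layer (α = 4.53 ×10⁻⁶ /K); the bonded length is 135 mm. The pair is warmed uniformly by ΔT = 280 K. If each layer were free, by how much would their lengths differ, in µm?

Δα = |18.3 − 4.53|×10⁻⁶/K = 13.8×10⁻⁶/K.
ΔL_mismatch = Δα·L·ΔT = 13.8×10⁻⁶ × 135.0 mm × 280.0 K = 521 µm.

521 µm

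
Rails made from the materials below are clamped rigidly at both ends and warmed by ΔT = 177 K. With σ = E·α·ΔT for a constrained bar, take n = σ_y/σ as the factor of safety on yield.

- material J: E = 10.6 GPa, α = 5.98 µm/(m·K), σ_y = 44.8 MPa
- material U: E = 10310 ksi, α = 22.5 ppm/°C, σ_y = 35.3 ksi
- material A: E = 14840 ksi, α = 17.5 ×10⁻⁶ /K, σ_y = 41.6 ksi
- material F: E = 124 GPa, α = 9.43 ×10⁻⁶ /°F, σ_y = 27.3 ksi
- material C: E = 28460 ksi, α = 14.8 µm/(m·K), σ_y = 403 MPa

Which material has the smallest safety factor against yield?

material F

Converting E to GPa, α to ×10⁻⁶/K, σ_y to MPa, then σ and n for each:
  material J: E = 10.60, α = 5.98, σ_y = 44.80 → σ = 11.2 MPa, n = 3.99
  material U: E = 71.08, α = 22.5, σ_y = 243.4 → σ = 283 MPa, n = 0.860
  material A: E = 102.3, α = 17.5, σ_y = 286.8 → σ = 317 MPa, n = 0.905
  material F: E = 124.0, α = 17.0, σ_y = 188.2 → σ = 373 MPa, n = 0.505
  material C: E = 196.2, α = 14.8, σ_y = 403.0 → σ = 514 MPa, n = 0.784
Smallest n: material F with n = 0.505.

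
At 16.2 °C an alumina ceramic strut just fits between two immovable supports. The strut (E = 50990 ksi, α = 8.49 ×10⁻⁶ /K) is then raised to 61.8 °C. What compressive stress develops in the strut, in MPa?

E = 50990 ksi = 351.6 GPa.
ΔT = 45.60 K. Constrained thermal stress σ = E·α·ΔT = 351.6×10³ MPa × 8.49×10⁻⁶ × 45.60 = 136 MPa (compressive).

136 MPa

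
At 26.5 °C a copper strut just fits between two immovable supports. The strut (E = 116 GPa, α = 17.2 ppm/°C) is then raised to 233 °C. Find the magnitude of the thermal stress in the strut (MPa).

412 MPa

ΔT = 206.5 K. Constrained thermal stress σ = E·α·ΔT = 116.0×10³ MPa × 17.2×10⁻⁶ × 206.5 = 412 MPa (compressive).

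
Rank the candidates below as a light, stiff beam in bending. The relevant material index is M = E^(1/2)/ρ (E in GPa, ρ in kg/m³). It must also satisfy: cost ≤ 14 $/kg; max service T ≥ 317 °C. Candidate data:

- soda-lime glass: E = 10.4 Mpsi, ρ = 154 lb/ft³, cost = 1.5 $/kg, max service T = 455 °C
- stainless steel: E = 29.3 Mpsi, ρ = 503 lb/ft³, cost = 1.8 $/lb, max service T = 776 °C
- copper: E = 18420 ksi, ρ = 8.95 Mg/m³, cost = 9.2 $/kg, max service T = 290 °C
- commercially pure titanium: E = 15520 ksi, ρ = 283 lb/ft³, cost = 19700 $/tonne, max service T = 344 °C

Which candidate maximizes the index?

Screen on constraints: cost ≤ 14 $/kg; max service T ≥ 317 °C. Survivors: soda-lime glass, stainless steel.
Putting every candidate on a common basis:
  soda-lime glass: E = 71.71 GPa, ρ = 2467 kg/m³
  stainless steel: E = 202.0 GPa, ρ = 8057 kg/m³
  soda-lime glass: M = 3.43×10⁻³
  stainless steel: M = 1.76×10⁻³
Soda-lime glass ranks first.

soda-lime glass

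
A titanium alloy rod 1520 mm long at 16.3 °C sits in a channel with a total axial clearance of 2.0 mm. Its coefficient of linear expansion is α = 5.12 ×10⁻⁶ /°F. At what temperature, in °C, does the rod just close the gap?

159 °C

α = 5.12×10⁻⁶/°F × 9/5 = 9.22×10⁻⁶/K.
α·L₀·ΔT = 2.0 mm ⇒ ΔT = 2.0 / (9.22×10⁻⁶ × 1520.0) = 142.8 K.
T = 16.3 + 142.8 = 159.1 °C.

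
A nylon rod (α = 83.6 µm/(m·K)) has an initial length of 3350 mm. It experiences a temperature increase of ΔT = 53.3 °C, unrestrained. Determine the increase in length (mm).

ΔL = α·L₀·ΔT = 83.6×10⁻⁶ × 3350 mm × 53.30 K = 14.9 mm.

14.9 mm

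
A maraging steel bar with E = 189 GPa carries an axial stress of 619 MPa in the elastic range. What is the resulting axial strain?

3.28×10⁻³

ε = σ/E = 619 / 189000 = 3.28×10⁻³.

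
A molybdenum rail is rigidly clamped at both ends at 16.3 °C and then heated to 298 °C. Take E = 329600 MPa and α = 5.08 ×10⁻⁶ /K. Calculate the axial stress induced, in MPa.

472 MPa

E = 329600 MPa = 329.6 GPa.
ΔT = 281.7 K. Constrained thermal stress σ = E·α·ΔT = 329.6×10³ MPa × 5.08×10⁻⁶ × 281.7 = 472 MPa (compressive).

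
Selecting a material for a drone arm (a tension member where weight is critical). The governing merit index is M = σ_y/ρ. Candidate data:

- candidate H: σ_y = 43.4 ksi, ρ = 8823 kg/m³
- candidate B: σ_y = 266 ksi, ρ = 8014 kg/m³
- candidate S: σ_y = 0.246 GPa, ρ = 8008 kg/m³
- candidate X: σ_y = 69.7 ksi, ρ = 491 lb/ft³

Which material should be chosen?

candidate B

Normalizing units and computing the index:
  candidate H: σ_y = 299.2 MPa, ρ = 8823 kg/m³
  candidate B: σ_y = 1834 MPa, ρ = 8014 kg/m³
  candidate S: σ_y = 246.0 MPa, ρ = 8008 kg/m³
  candidate X: σ_y = 480.6 MPa, ρ = 7865 kg/m³
  candidate B: M = 229 kN·m/kg
  candidate X: M = 61.1 kN·m/kg
  candidate H: M = 33.9 kN·m/kg
  candidate S: M = 30.7 kN·m/kg
Highest index: candidate B.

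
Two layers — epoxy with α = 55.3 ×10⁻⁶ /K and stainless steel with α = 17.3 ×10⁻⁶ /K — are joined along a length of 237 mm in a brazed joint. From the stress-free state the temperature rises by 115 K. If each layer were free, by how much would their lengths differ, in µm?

Δα = |55.3 − 17.3|×10⁻⁶/K = 38.0×10⁻⁶/K.
ΔL_mismatch = Δα·L·ΔT = 38.0×10⁻⁶ × 237.0 mm × 115.0 K = 1040 µm.

1040 µm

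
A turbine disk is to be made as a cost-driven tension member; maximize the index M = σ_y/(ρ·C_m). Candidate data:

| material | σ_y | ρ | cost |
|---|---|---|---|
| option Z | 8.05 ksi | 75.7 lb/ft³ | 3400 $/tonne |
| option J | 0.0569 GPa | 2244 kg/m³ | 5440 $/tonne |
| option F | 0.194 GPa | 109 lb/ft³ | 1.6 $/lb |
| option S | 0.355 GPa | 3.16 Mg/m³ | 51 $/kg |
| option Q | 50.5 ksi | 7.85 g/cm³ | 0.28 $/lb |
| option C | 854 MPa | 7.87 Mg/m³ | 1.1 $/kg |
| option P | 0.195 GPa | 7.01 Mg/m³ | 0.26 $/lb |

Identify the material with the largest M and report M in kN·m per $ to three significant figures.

option C, M = 98.6 kN·m per $

Putting every candidate on a common basis:
  option Z: σ_y = 55.50 MPa, ρ = 1213 kg/m³, cost = 3.400 $/kg
  option J: σ_y = 56.90 MPa, ρ = 2244 kg/m³, cost = 5.440 $/kg
  option F: σ_y = 194.0 MPa, ρ = 1746 kg/m³, cost = 3.527 $/kg
  option S: σ_y = 355.0 MPa, ρ = 3160 kg/m³, cost = 51.00 $/kg
  option Q: σ_y = 348.2 MPa, ρ = 7850 kg/m³, cost = 0.6173 $/kg
  option C: σ_y = 854.0 MPa, ρ = 7870 kg/m³, cost = 1.100 $/kg
  option P: σ_y = 195.0 MPa, ρ = 7010 kg/m³, cost = 0.5732 $/kg
  option C: M = 98.6 kN·m per $
  option Q: M = 71.9 kN·m per $
  option P: M = 48.5 kN·m per $
  option F: M = 31.5 kN·m per $
  option Z: M = 13.5 kN·m per $
  option J: M = 4.66 kN·m per $
  option S: M = 2.20 kN·m per $
Highest index: option C.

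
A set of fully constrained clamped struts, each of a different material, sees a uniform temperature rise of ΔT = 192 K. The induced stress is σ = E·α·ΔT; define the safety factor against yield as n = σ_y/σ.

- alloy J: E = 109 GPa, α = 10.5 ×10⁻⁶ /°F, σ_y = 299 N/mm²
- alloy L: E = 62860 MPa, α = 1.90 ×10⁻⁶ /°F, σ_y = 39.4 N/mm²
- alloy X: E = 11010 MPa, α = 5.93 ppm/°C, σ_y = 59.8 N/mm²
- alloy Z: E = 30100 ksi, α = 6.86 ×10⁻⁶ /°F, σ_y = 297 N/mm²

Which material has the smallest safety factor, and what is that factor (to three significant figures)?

alloy Z, n = 0.604

Per material, after unit conversion:
  alloy J: E = 109.0, α = 18.9, σ_y = 299.0 → σ = 396 MPa, n = 0.756
  alloy L: E = 62.86, α = 3.42, σ_y = 39.40 → σ = 41.3 MPa, n = 0.955
  alloy X: E = 11.01, α = 5.93, σ_y = 59.80 → σ = 12.5 MPa, n = 4.77
  alloy Z: E = 207.5, α = 12.3, σ_y = 297.0 → σ = 492 MPa, n = 0.604
Smallest n: alloy Z with n = 0.604.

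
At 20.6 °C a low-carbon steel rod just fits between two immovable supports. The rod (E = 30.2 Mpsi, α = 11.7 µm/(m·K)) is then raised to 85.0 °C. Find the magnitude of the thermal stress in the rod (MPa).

E = 30.2 Mpsi = 208.2 GPa.
ΔT = 64.40 K. Constrained thermal stress σ = E·α·ΔT = 208.2×10³ MPa × 11.7×10⁻⁶ × 64.40 = 157 MPa (compressive).

157 MPa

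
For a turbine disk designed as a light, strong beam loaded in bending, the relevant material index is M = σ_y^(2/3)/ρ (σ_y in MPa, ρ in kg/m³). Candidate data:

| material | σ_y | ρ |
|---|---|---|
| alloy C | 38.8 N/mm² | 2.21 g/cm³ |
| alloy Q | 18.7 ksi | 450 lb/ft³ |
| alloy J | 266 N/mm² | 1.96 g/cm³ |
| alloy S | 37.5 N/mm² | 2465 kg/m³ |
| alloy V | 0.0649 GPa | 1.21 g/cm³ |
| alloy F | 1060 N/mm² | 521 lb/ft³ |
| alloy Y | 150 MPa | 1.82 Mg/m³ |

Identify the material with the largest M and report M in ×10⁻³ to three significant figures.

alloy J, M = 21.1×10⁻³

Putting every candidate on a common basis:
  alloy C: σ_y = 38.80 MPa, ρ = 2210 kg/m³
  alloy Q: σ_y = 128.9 MPa, ρ = 7208 kg/m³
  alloy J: σ_y = 266.0 MPa, ρ = 1960 kg/m³
  alloy S: σ_y = 37.50 MPa, ρ = 2465 kg/m³
  alloy V: σ_y = 64.90 MPa, ρ = 1210 kg/m³
  alloy F: σ_y = 1060 MPa, ρ = 8346 kg/m³
  alloy Y: σ_y = 150.0 MPa, ρ = 1820 kg/m³
  alloy J: M = 21.1×10⁻³
  alloy Y: M = 15.5×10⁻³
  alloy V: M = 13.3×10⁻³
  alloy F: M = 12.5×10⁻³
  alloy C: M = 5.19×10⁻³
  alloy S: M = 4.55×10⁻³
  alloy Q: M = 3.54×10⁻³
Alloy J has the largest M.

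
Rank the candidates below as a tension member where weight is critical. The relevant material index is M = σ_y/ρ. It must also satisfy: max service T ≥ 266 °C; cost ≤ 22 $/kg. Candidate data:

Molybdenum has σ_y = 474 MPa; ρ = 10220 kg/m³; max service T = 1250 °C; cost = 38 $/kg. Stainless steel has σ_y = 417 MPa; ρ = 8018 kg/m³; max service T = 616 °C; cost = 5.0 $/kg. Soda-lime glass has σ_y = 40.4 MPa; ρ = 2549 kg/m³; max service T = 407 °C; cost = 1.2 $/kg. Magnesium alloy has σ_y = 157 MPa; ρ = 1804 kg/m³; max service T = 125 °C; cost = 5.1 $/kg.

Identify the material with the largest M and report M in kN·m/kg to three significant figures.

Screen on constraints: max service T ≥ 266 °C; cost ≤ 22 $/kg. Survivors: stainless steel, soda-lime glass.
Computing M directly (units already consistent):
  stainless steel: M = 52.0 kN·m/kg
  soda-lime glass: M = 15.8 kN·m/kg
Stainless steel has the largest M.

stainless steel, M = 52.0 kN·m/kg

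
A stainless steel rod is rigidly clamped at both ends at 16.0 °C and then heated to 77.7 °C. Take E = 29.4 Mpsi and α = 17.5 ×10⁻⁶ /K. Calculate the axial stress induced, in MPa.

219 MPa

E = 29.4 Mpsi = 202.7 GPa.
ΔT = 61.70 K. Constrained thermal stress σ = E·α·ΔT = 202.7×10³ MPa × 17.5×10⁻⁶ × 61.70 = 219 MPa (compressive).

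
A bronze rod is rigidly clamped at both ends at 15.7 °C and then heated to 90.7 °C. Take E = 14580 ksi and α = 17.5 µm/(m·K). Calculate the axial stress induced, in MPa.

132 MPa

E = 14580 ksi = 100.5 GPa.
ΔT = 75.00 K. Constrained thermal stress σ = E·α·ΔT = 100.5×10³ MPa × 17.5×10⁻⁶ × 75.00 = 132 MPa (compressive).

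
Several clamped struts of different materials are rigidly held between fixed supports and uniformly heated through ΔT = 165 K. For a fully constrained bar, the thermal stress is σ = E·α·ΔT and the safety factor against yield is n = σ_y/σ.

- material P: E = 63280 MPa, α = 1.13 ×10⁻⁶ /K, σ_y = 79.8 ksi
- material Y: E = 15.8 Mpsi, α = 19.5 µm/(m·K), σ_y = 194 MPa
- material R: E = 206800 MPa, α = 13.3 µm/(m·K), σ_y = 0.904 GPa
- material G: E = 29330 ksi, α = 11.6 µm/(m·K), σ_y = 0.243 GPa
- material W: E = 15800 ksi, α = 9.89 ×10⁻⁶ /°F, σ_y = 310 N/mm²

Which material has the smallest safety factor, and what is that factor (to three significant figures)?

In consistent units (E in GPa, α in ×10⁻⁶/K, σ_y in MPa):
  material P: E = 63.28, α = 1.13, σ_y = 550.2 → σ = 11.8 MPa, n = 46.6
  material Y: E = 108.9, α = 19.5, σ_y = 194.0 → σ = 351 MPa, n = 0.553
  material R: E = 206.8, α = 13.3, σ_y = 904.0 → σ = 454 MPa, n = 1.99
  material G: E = 202.2, α = 11.6, σ_y = 243.0 → σ = 387 MPa, n = 0.628
  material W: E = 108.9, α = 17.8, σ_y = 310.0 → σ = 320 MPa, n = 0.969
Smallest n: material Y with n = 0.553.

material Y, n = 0.553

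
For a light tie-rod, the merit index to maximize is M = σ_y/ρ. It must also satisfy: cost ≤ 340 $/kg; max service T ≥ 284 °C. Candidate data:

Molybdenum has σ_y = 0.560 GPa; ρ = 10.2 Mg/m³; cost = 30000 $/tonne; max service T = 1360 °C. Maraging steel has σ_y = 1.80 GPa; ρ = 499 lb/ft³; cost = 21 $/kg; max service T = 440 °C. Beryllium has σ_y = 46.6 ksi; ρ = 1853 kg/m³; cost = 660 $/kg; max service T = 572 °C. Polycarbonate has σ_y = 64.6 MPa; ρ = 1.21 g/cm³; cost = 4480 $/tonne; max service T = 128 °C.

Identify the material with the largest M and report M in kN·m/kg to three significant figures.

Screen on constraints: cost ≤ 340 $/kg; max service T ≥ 284 °C. Survivors: molybdenum, maraging steel.
Normalizing units and computing the index:
  molybdenum: σ_y = 560.0 MPa, ρ = 10200 kg/m³
  maraging steel: σ_y = 1800 MPa, ρ = 7993 kg/m³
  maraging steel: M = 225 kN·m/kg
  molybdenum: M = 54.9 kN·m/kg
Maraging steel ranks first.

maraging steel, M = 225 kN·m/kg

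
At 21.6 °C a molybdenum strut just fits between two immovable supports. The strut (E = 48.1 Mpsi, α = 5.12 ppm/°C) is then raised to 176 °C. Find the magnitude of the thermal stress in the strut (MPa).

262 MPa

E = 48.1 Mpsi = 331.6 GPa.
ΔT = 154.4 K. Constrained thermal stress σ = E·α·ΔT = 331.6×10³ MPa × 5.12×10⁻⁶ × 154.4 = 262 MPa (compressive).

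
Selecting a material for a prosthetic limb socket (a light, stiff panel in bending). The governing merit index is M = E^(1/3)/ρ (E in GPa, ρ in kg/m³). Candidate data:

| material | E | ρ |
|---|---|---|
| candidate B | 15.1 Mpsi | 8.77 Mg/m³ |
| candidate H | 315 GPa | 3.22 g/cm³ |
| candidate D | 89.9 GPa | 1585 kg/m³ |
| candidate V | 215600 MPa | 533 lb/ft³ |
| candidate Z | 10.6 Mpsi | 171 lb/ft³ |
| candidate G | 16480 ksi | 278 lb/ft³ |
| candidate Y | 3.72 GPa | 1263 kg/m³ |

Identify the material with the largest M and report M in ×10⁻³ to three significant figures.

candidate D, M = 2.83×10⁻³

Convert each candidate to consistent units, then evaluate M:
  candidate B: E = 104.1 GPa, ρ = 8770 kg/m³
  candidate H: E = 315.0 GPa, ρ = 3220 kg/m³
  candidate D: E = 89.90 GPa, ρ = 1585 kg/m³
  candidate V: E = 215.6 GPa, ρ = 8538 kg/m³
  candidate Z: E = 73.08 GPa, ρ = 2739 kg/m³
  candidate G: E = 113.6 GPa, ρ = 4453 kg/m³
  candidate Y: E = 3.720 GPa, ρ = 1263 kg/m³
  candidate D: M = 2.83×10⁻³
  candidate H: M = 2.11×10⁻³
  candidate Z: M = 1.53×10⁻³
  candidate Y: M = 1.23×10⁻³
  candidate G: M = 1.09×10⁻³
  candidate V: M = 0.702×10⁻³
  candidate B: M = 0.536×10⁻³
Candidate D has the largest M.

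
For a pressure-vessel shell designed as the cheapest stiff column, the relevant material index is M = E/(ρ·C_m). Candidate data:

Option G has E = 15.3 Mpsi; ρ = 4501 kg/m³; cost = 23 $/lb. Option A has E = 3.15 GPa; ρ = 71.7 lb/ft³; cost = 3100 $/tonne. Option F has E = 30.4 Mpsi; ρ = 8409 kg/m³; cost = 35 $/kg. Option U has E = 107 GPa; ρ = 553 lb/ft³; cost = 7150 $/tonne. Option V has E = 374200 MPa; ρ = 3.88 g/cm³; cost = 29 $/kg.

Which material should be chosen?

option V

Convert each candidate to consistent units, then evaluate M:
  option G: E = 105.5 GPa, ρ = 4501 kg/m³, cost = 50.71 $/kg
  option A: E = 3.150 GPa, ρ = 1149 kg/m³, cost = 3.100 $/kg
  option F: E = 209.6 GPa, ρ = 8409 kg/m³, cost = 35.00 $/kg
  option U: E = 107.0 GPa, ρ = 8858 kg/m³, cost = 7.150 $/kg
  option V: E = 374.2 GPa, ρ = 3880 kg/m³, cost = 29.00 $/kg
  option V: M = 3.33 MN·m per $
  option U: M = 1.69 MN·m per $
  option A: M = 0.885 MN·m per $
  option F: M = 0.712 MN·m per $
  option G: M = 0.462 MN·m per $
The maximum is for option V.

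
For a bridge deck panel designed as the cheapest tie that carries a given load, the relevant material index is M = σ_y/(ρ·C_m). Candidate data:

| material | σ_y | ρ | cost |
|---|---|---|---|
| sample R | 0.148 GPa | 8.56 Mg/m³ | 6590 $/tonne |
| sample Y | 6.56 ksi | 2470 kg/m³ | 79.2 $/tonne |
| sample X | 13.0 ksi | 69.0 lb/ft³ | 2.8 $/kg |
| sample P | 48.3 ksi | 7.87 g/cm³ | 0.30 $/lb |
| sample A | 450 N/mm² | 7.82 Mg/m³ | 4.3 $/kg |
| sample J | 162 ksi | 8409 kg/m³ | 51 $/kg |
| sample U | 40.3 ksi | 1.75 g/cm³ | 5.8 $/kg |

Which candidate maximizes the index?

After converting to SI:
  sample R: σ_y = 148.0 MPa, ρ = 8560 kg/m³, cost = 6.590 $/kg
  sample Y: σ_y = 45.23 MPa, ρ = 2470 kg/m³, cost = 0.07920 $/kg
  sample X: σ_y = 89.63 MPa, ρ = 1105 kg/m³, cost = 2.800 $/kg
  sample P: σ_y = 333.0 MPa, ρ = 7870 kg/m³, cost = 0.6614 $/kg
  sample A: σ_y = 450.0 MPa, ρ = 7820 kg/m³, cost = 4.300 $/kg
  sample J: σ_y = 1117 MPa, ρ = 8409 kg/m³, cost = 51.00 $/kg
  sample U: σ_y = 277.9 MPa, ρ = 1750 kg/m³, cost = 5.800 $/kg
  sample Y: M = 231 kN·m per $
  sample P: M = 64.0 kN·m per $
  sample X: M = 29.0 kN·m per $
  sample U: M = 27.4 kN·m per $
  sample A: M = 13.4 kN·m per $
  sample R: M = 2.62 kN·m per $
  sample J: M = 2.60 kN·m per $
Sample Y ranks first.

sample Y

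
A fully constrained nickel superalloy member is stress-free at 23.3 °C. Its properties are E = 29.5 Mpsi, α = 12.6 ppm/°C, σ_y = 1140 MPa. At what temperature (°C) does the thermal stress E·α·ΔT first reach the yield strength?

E = 29.5 Mpsi = 203.4 GPa.
E·α·ΔT = 1140 MPa ⇒ ΔT = 1140 / (203.4×10³ × 12.6×10⁻⁶) = 444.8 K.
T = 23.3 + 444.8 = 468.1 °C.

468 °C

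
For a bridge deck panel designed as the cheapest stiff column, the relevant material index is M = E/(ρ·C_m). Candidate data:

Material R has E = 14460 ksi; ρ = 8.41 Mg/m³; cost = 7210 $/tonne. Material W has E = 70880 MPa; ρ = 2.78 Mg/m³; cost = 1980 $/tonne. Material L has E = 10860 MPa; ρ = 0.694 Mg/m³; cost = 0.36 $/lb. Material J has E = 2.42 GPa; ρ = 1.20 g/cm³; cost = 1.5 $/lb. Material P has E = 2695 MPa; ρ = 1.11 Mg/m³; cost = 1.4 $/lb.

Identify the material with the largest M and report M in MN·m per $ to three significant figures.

material L, M = 19.7 MN·m per $

Normalizing units and computing the index:
  material R: E = 99.70 GPa, ρ = 8410 kg/m³, cost = 7.210 $/kg
  material W: E = 70.88 GPa, ρ = 2780 kg/m³, cost = 1.980 $/kg
  material L: E = 10.86 GPa, ρ = 694.0 kg/m³, cost = 0.7937 $/kg
  material J: E = 2.420 GPa, ρ = 1200 kg/m³, cost = 3.307 $/kg
  material P: E = 2.695 GPa, ρ = 1110 kg/m³, cost = 3.086 $/kg
  material L: M = 19.7 MN·m per $
  material W: M = 12.9 MN·m per $
  material R: M = 1.64 MN·m per $
  material P: M = 0.787 MN·m per $
  material J: M = 0.610 MN·m per $
Material L ranks first.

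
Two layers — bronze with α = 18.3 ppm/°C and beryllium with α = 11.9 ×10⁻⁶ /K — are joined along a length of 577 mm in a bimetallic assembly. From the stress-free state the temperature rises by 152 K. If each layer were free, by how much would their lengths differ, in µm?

561 µm

Δα = |18.3 − 11.9|×10⁻⁶/K = 6.40×10⁻⁶/K.
ΔL_mismatch = Δα·L·ΔT = 6.40×10⁻⁶ × 577.0 mm × 152.0 K = 561 µm.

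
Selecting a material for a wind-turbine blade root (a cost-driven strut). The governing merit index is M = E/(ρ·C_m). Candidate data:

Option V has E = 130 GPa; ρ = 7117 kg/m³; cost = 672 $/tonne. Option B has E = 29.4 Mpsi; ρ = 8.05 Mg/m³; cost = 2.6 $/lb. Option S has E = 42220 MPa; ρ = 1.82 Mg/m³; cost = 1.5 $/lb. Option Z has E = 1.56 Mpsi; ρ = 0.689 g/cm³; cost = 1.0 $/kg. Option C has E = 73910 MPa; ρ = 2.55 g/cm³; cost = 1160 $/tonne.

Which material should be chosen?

After converting to SI:
  option V: E = 130.0 GPa, ρ = 7117 kg/m³, cost = 0.6720 $/kg
  option B: E = 202.7 GPa, ρ = 8050 kg/m³, cost = 5.732 $/kg
  option S: E = 42.22 GPa, ρ = 1820 kg/m³, cost = 3.307 $/kg
  option Z: E = 10.76 GPa, ρ = 689.0 kg/m³, cost = 1.000 $/kg
  option C: E = 73.91 GPa, ρ = 2550 kg/m³, cost = 1.160 $/kg
  option V: M = 27.2 MN·m per $
  option C: M = 25.0 MN·m per $
  option Z: M = 15.6 MN·m per $
  option S: M = 7.02 MN·m per $
  option B: M = 4.39 MN·m per $
Highest index: option V.

option V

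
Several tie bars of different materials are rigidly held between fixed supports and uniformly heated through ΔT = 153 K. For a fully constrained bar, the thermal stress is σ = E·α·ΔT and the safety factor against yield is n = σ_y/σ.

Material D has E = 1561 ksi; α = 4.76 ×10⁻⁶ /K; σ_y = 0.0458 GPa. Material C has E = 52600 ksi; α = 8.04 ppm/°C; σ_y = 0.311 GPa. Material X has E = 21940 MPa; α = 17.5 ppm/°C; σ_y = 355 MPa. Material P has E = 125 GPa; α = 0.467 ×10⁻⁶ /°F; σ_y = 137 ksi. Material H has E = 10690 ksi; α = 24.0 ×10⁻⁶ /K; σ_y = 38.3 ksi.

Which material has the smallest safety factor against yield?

Converting E to GPa, α to ×10⁻⁶/K, σ_y to MPa, then σ and n for each:
  material D: E = 10.76, α = 4.76, σ_y = 45.80 → σ = 7.84 MPa, n = 5.84
  material C: E = 362.7, α = 8.04, σ_y = 311.0 → σ = 446 MPa, n = 0.697
  material X: E = 21.94, α = 17.5, σ_y = 355.0 → σ = 58.7 MPa, n = 6.04
  material P: E = 125.0, α = 0.841, σ_y = 944.6 → σ = 16.1 MPa, n = 58.8
  material H: E = 73.70, α = 24.0, σ_y = 264.1 → σ = 271 MPa, n = 0.976
Material C has the lowest safety factor, n = 0.697.

material C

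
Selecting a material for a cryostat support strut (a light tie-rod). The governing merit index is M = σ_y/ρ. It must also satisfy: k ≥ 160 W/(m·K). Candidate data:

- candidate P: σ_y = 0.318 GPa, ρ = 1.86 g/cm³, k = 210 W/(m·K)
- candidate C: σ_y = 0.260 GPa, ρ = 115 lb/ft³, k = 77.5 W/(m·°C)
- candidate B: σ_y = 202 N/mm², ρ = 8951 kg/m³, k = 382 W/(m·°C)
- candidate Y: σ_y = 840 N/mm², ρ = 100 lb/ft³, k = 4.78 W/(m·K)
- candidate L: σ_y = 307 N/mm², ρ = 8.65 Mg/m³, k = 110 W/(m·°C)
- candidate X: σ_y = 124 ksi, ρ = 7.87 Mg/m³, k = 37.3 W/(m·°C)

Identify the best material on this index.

Screen on constraints: k ≥ 160 W/(m·K). Survivors: candidate P, candidate B.
Convert each candidate to consistent units, then evaluate M:
  candidate P: σ_y = 318.0 MPa, ρ = 1860 kg/m³
  candidate B: σ_y = 202.0 MPa, ρ = 8951 kg/m³
  candidate P: M = 171 kN·m/kg
  candidate B: M = 22.6 kN·m/kg
Highest index: candidate P.

candidate P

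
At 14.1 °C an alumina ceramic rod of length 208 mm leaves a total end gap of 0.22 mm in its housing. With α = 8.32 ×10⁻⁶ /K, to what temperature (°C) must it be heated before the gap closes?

141 °C

α·L₀·ΔT = 0.22 mm ⇒ ΔT = 0.22 / (8.32×10⁻⁶ × 208.0) = 127.1 K.
T = 14.1 + 127.1 = 141.2 °C.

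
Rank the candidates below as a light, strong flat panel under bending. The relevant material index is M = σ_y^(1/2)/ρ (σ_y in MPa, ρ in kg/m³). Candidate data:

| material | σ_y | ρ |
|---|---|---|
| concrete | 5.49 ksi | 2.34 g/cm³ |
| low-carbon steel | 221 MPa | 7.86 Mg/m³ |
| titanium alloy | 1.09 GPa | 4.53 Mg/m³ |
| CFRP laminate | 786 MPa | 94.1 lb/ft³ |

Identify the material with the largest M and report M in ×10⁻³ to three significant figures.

In SI units:
  concrete: σ_y = 37.85 MPa, ρ = 2340 kg/m³
  low-carbon steel: σ_y = 221.0 MPa, ρ = 7860 kg/m³
  titanium alloy: σ_y = 1090 MPa, ρ = 4530 kg/m³
  CFRP laminate: σ_y = 786.0 MPa, ρ = 1507 kg/m³
  CFRP laminate: M = 18.6×10⁻³
  titanium alloy: M = 7.29×10⁻³
  concrete: M = 2.63×10⁻³
  low-carbon steel: M = 1.89×10⁻³
The maximum is for CFRP laminate.

CFRP laminate, M = 18.6×10⁻³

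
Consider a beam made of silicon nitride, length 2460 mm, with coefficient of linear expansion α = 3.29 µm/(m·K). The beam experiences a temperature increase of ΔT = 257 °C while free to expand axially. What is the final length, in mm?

ΔL = α·L₀·ΔT = 3.29×10⁻⁶ × 2460 mm × 257.0 K = 2.08 mm.
L = L₀ + ΔL = 2460 + 2.08 = 2462.1 mm.

2462.1 mm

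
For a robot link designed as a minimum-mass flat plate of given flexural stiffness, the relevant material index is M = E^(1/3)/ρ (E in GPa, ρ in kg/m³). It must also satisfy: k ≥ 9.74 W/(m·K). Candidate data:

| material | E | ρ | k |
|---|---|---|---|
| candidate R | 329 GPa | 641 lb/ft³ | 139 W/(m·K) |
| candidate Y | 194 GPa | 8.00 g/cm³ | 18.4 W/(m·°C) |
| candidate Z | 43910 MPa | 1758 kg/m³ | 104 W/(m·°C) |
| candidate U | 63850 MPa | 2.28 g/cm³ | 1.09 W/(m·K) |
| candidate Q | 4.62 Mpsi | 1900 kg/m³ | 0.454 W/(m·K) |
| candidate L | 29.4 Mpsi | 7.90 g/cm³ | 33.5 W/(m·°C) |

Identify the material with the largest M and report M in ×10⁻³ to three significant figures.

Screen on constraints: k ≥ 9.74 W/(m·K). Survivors: candidate R, candidate Y, candidate Z, candidate L.
After converting to SI:
  candidate R: E = 329.0 GPa, ρ = 10270 kg/m³
  candidate Y: E = 194.0 GPa, ρ = 8000 kg/m³
  candidate Z: E = 43.91 GPa, ρ = 1758 kg/m³
  candidate L: E = 202.7 GPa, ρ = 7900 kg/m³
  candidate Z: M = 2.01×10⁻³
  candidate L: M = 0.744×10⁻³
  candidate Y: M = 0.724×10⁻³
  candidate R: M = 0.672×10⁻³
Candidate Z has the largest M.

candidate Z, M = 2.01×10⁻³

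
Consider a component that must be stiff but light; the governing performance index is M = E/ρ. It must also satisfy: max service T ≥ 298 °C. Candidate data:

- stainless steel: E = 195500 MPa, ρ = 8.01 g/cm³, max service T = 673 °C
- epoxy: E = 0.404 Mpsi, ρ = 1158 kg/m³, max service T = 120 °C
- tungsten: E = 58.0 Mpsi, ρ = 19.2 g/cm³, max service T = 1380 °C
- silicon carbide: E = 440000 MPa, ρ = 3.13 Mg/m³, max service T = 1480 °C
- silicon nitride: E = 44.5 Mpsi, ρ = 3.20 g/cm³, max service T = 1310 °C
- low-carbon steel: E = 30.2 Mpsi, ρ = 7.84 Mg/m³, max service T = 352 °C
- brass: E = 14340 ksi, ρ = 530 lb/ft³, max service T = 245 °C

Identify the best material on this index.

Screen on constraints: max service T ≥ 298 °C. Survivors: stainless steel, tungsten, silicon carbide, silicon nitride, low-carbon steel.
In SI units:
  stainless steel: E = 195.5 GPa, ρ = 8010 kg/m³
  tungsten: E = 399.9 GPa, ρ = 19200 kg/m³
  silicon carbide: E = 440.0 GPa, ρ = 3130 kg/m³
  silicon nitride: E = 306.8 GPa, ρ = 3200 kg/m³
  low-carbon steel: E = 208.2 GPa, ρ = 7840 kg/m³
  silicon carbide: M = 141 MN·m/kg
  silicon nitride: M = 95.9 MN·m/kg
  low-carbon steel: M = 26.6 MN·m/kg
  stainless steel: M = 24.4 MN·m/kg
  tungsten: M = 20.8 MN·m/kg
Silicon carbide has the largest M.

silicon carbide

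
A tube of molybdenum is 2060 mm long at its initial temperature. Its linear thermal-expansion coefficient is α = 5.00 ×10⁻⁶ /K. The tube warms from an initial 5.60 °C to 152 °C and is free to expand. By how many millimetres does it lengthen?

ΔT = 152 − 5.60 = 146.4 K.
ΔL = α·L₀·ΔT = 5.00×10⁻⁶ × 2060 mm × 146.4 K = 1.51 mm.

1.51 mm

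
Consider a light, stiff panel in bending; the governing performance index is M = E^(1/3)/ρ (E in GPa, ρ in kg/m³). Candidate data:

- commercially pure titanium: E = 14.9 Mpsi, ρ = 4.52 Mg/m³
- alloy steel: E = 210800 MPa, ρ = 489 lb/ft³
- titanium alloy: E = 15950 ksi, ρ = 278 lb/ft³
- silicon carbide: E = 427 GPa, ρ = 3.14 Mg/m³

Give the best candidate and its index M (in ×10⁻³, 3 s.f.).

Normalizing units and computing the index:
  commercially pure titanium: E = 102.7 GPa, ρ = 4520 kg/m³
  alloy steel: E = 210.8 GPa, ρ = 7833 kg/m³
  titanium alloy: E = 110.0 GPa, ρ = 4453 kg/m³
  silicon carbide: E = 427.0 GPa, ρ = 3140 kg/m³
  silicon carbide: M = 2.40×10⁻³
  titanium alloy: M = 1.08×10⁻³
  commercially pure titanium: M = 1.04×10⁻³
  alloy steel: M = 0.760×10⁻³
Highest index: silicon carbide.

silicon carbide, M = 2.40×10⁻³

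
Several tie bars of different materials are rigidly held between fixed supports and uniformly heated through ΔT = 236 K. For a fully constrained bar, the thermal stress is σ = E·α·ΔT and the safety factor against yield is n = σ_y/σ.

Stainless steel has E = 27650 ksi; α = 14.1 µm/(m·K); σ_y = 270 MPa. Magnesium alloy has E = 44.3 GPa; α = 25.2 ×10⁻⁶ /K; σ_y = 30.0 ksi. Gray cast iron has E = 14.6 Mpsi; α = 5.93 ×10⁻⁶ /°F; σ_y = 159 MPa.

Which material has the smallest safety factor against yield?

stainless steel

With everything in SI (GPa, ×10⁻⁶/K, MPa):
  stainless steel: E = 190.6, α = 14.1, σ_y = 270.0 → σ = 634 MPa, n = 0.426
  magnesium alloy: E = 44.30, α = 25.2, σ_y = 206.8 → σ = 263 MPa, n = 0.785
  gray cast iron: E = 100.7, α = 10.7, σ_y = 159.0 → σ = 254 MPa, n = 0.627
Stainless steel has the lowest safety factor, n = 0.426.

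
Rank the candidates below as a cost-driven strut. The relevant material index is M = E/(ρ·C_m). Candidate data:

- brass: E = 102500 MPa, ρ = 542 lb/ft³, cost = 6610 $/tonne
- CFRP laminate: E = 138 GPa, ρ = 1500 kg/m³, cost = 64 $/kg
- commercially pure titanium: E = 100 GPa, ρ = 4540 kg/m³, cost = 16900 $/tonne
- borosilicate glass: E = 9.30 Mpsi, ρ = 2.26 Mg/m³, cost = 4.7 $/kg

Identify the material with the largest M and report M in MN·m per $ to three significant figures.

borosilicate glass, M = 6.04 MN·m per $

Normalizing units and computing the index:
  brass: E = 102.5 GPa, ρ = 8682 kg/m³, cost = 6.610 $/kg
  CFRP laminate: E = 138.0 GPa, ρ = 1500 kg/m³, cost = 64.00 $/kg
  commercially pure titanium: E = 100.0 GPa, ρ = 4540 kg/m³, cost = 16.90 $/kg
  borosilicate glass: E = 64.12 GPa, ρ = 2260 kg/m³, cost = 4.700 $/kg
  borosilicate glass: M = 6.04 MN·m per $
  brass: M = 1.79 MN·m per $
  CFRP laminate: M = 1.44 MN·m per $
  commercially pure titanium: M = 1.30 MN·m per $
Highest index: borosilicate glass.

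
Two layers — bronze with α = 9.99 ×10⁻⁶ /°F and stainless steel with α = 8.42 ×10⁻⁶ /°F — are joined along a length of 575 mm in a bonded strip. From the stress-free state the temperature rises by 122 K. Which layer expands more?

bronze: α = 9.99×10⁻⁶/°F × 9/5 = 18.0×10⁻⁶/K.
stainless steel: α = 8.42×10⁻⁶/°F × 9/5 = 15.2×10⁻⁶/K.
α(bronze) = 18.0×10⁻⁶/K vs α(stainless steel) = 15.2×10⁻⁶/K.
Higher α expands more for the same ΔT: bronze.

bronze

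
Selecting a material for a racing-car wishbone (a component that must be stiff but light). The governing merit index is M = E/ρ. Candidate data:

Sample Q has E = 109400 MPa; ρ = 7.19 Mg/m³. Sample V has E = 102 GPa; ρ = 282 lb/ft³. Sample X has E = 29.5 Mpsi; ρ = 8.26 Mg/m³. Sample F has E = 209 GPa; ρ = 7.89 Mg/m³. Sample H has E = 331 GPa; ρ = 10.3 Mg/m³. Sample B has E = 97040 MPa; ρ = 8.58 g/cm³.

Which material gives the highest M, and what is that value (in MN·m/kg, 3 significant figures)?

sample H, M = 32.1 MN·m/kg

Convert each candidate to consistent units, then evaluate M:
  sample Q: E = 109.4 GPa, ρ = 7190 kg/m³
  sample V: E = 102.0 GPa, ρ = 4517 kg/m³
  sample X: E = 203.4 GPa, ρ = 8260 kg/m³
  sample F: E = 209.0 GPa, ρ = 7890 kg/m³
  sample H: E = 331.0 GPa, ρ = 10300 kg/m³
  sample B: E = 97.04 GPa, ρ = 8580 kg/m³
  sample H: M = 32.1 MN·m/kg
  sample F: M = 26.5 MN·m/kg
  sample X: M = 24.6 MN·m/kg
  sample V: M = 22.6 MN·m/kg
  sample Q: M = 15.2 MN·m/kg
  sample B: M = 11.3 MN·m/kg
Sample H has the largest M.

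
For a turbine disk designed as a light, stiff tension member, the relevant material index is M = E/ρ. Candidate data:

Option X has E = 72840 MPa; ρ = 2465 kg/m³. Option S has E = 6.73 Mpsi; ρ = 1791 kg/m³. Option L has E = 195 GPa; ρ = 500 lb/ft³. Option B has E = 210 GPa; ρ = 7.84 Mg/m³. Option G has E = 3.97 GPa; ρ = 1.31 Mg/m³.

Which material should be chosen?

Convert each candidate to consistent units, then evaluate M:
  option X: E = 72.84 GPa, ρ = 2465 kg/m³
  option S: E = 46.40 GPa, ρ = 1791 kg/m³
  option L: E = 195.0 GPa, ρ = 8009 kg/m³
  option B: E = 210.0 GPa, ρ = 7840 kg/m³
  option G: E = 3.970 GPa, ρ = 1310 kg/m³
  option X: M = 29.5 MN·m/kg
  option B: M = 26.8 MN·m/kg
  option S: M = 25.9 MN·m/kg
  option L: M = 24.3 MN·m/kg
  option G: M = 3.03 MN·m/kg
Highest index: option X.

option X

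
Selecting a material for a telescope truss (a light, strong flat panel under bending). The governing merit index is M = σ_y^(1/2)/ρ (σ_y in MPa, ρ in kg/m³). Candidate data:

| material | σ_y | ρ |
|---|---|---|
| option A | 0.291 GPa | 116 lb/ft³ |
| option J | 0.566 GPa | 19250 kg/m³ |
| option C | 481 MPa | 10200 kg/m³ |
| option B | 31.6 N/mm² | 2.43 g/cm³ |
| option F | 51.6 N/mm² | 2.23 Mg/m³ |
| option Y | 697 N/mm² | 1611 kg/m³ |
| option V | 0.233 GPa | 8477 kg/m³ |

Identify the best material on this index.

Convert each candidate to consistent units, then evaluate M:
  option A: σ_y = 291.0 MPa, ρ = 1858 kg/m³
  option J: σ_y = 566.0 MPa, ρ = 19250 kg/m³
  option C: σ_y = 481.0 MPa, ρ = 10200 kg/m³
  option B: σ_y = 31.60 MPa, ρ = 2430 kg/m³
  option F: σ_y = 51.60 MPa, ρ = 2230 kg/m³
  option Y: σ_y = 697.0 MPa, ρ = 1611 kg/m³
  option V: σ_y = 233.0 MPa, ρ = 8477 kg/m³
  option Y: M = 16.4×10⁻³
  option A: M = 9.18×10⁻³
  option F: M = 3.22×10⁻³
  option B: M = 2.31×10⁻³
  option C: M = 2.15×10⁻³
  option V: M = 1.80×10⁻³
  option J: M = 1.24×10⁻³
Option Y has the largest M.

option Y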